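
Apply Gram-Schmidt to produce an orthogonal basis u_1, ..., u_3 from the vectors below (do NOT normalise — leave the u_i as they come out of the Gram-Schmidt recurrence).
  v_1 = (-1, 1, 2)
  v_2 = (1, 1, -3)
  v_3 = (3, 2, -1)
Orthogonal basis:
  u_1 = (-1, 1, 2)
  u_2 = (0, 2, -1)
  u_3 = (5/2, 1/2, 1)

Apply the Gram-Schmidt recurrence
  u_1 = v_1
  u_i = v_i − Σ_{j<i} ((v_i · u_j) / (u_j · u_j)) · u_j.

Step by step this gives:
  u_1 = (-1, 1, 2)
  u_2 = (0, 2, -1)
  u_3 = (5/2, 1/2, 1)

Orthogonality check:
  u_2 · u_1 = 0 (should be 0)
  u_3 · u_1 = 0 (should be 0)
  u_3 · u_2 = 0 (should be 0)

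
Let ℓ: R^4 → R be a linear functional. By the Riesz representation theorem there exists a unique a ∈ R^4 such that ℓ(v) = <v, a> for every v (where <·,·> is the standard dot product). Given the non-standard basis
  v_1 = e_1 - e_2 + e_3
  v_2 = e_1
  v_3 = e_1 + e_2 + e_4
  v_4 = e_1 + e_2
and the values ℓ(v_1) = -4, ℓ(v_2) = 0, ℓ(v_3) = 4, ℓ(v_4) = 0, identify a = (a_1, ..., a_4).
a = (0, 0, -4, 4)

Write a = (a_1, ..., a_4) in the standard basis. For each basis vector v_i, ℓ(v_i) = <v_i, a> is a linear equation in the a_j's. Collect the n equations into a matrix system V a = ℓ, where row i of V is v_i (expressed in the standard basis). Since V is invertible (lower-triangular with 1s on the diagonal, up to permutation), solve by back-substitution:
  V =
[[1, -1, 1, 0],
 [1, 0, 0, 0],
 [1, 1, 0, 1],
 [1, 1, 0, 0]]
  V a = (-4, 0, 4, 0)
Solving gives a = (0, 0, -4, 4).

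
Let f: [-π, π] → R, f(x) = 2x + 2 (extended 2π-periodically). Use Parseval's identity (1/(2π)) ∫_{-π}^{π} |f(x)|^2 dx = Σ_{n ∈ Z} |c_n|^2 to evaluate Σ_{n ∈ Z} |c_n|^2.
Σ |c_n|^2 = 4π^2/3 + 4

Expand and integrate term by term over [-π, π]:
  ∫ (2x)^2 dx = 4·(2π^3/3); ∫ 2·2·(2)·x dx = 0 (odd integrand); ∫ 2^2 dx = 4·2π.
So (1/(2π)) ∫_{-π}^{π} (2x + 2)^2 dx = 4π^2/3 + 4 = 4π^2/3 + 4.
Parseval ⇒ Σ |c_n|^2 = 4π^2/3 + 4.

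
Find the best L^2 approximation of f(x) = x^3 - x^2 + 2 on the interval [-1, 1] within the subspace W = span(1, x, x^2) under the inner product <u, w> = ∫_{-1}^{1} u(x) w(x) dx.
g(x) = -x^2 + 3*x/5 + 2

The best approximation g ∈ W is the orthogonal projection of f onto W. Writing g = a_0 + a_1 x + a_2 x^2, the coefficients solve the normal equations G · a = b where
  G_{ij} = <φ_i, φ_j> and b_i = <f, φ_i>, with φ_0 = 1, φ_1 = x, φ_2 = x^2.
G =
  [2, 0, 2/3]
  [0, 2/3, 0]
  [2/3, 0, 2/5],
b = (10/3, 2/5, 14/15).
Solving gives a_0 = 2, a_1 = 3/5, a_2 = -1, so
  g(x) = -x^2 + 3*x/5 + 2.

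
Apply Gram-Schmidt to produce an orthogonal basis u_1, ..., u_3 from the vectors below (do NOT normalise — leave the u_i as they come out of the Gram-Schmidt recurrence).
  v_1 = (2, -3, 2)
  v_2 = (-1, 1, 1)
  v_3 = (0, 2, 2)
Orthogonal basis:
  u_1 = (2, -3, 2)
  u_2 = (-11/17, 8/17, 23/17)
  u_3 = (25/21, 20/21, 5/21)

Apply the Gram-Schmidt recurrence
  u_1 = v_1
  u_i = v_i − Σ_{j<i} ((v_i · u_j) / (u_j · u_j)) · u_j.

Step by step this gives:
  u_1 = (2, -3, 2)
  u_2 = (-11/17, 8/17, 23/17)
  u_3 = (25/21, 20/21, 5/21)

Orthogonality check:
  u_2 · u_1 = 0 (should be 0)
  u_3 · u_1 = 0 (should be 0)
  u_3 · u_2 = 0 (should be 0)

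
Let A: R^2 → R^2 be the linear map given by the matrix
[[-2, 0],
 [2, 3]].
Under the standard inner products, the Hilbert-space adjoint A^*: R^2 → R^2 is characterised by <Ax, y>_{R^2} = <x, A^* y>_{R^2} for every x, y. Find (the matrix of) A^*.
A^* = A^T =
[[-2, 2],
 [0, 3]]

For real matrices with standard dot products, the defining identity <Ax, y> = <x, A^* y> gives (Ax)^T y = x^T (A^*) y, i.e. x^T A^T y = x^T (A^*) y. Since this holds for all x, y, we must have A^* = A^T. Therefore
A^* =
[[-2, 2],
 [0, 3]].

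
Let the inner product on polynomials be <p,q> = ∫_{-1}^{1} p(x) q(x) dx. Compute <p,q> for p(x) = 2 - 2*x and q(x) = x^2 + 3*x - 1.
<p,q> = -20/3

Expand the product: p(x)·q(x) = -2*x^3 - 4*x^2 + 8*x - 2.
∫_{-1}^{1} of each monomial x^k gives [2/(k+1) if k even, 0 if k odd]. Integrating term-by-term (or equivalently evaluating the antiderivative F(x) = -x^4/2 - 4*x^3/3 + 4*x^2 - 2*x at the endpoints):
  F(1) − F(−1) = 1/6 − (41/6) = -20/3.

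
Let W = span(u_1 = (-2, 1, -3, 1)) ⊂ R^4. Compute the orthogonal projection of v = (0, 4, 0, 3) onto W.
proj_W(v) = (-14/15, 7/15, -7/5, 7/15)

Set up U = [u_1 | ... | u_1] ∈ R^(4×1). The projector onto W = col(U) is P = U (U^T U)^(-1) U^T.
Compute U^T U =
  [15],
and U^T v = (7).
Solve U^T U · c = U^T v for the coefficients: c = (7/15). The projection is proj_W(v) = U c.
Check: (v - proj_W(v)) · u_1 = 0  (should be 0).
Result: proj_W(v) = (-14/15, 7/15, -7/5, 7/15).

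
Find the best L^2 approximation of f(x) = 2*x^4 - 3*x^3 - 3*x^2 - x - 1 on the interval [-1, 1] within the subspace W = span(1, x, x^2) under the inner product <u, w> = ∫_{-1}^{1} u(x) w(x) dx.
g(x) = -9*x^2/7 - 14*x/5 - 41/35

The best approximation g ∈ W is the orthogonal projection of f onto W. Writing g = a_0 + a_1 x + a_2 x^2, the coefficients solve the normal equations G · a = b where
  G_{ij} = <φ_i, φ_j> and b_i = <f, φ_i>, with φ_0 = 1, φ_1 = x, φ_2 = x^2.
G =
  [2, 0, 2/3]
  [0, 2/3, 0]
  [2/3, 0, 2/5],
b = (-16/5, -28/15, -136/105).
Solving gives a_0 = -41/35, a_1 = -14/5, a_2 = -9/7, so
  g(x) = -9*x^2/7 - 14*x/5 - 41/35.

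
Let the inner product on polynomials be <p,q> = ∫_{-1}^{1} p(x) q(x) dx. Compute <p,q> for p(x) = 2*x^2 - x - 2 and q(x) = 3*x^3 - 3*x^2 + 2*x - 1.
<p,q> = 26/15

Expand the product: p(x)·q(x) = 6*x^5 - 9*x^4 + x^3 + 2*x^2 - 3*x + 2.
∫_{-1}^{1} of each monomial x^k gives [2/(k+1) if k even, 0 if k odd]. Integrating term-by-term (or equivalently evaluating the antiderivative F(x) = x^6 - 9*x^5/5 + x^4/4 + 2*x^3/3 - 3*x^2/2 + 2*x at the endpoints):
  F(1) − F(−1) = 37/60 − (-67/60) = 26/15.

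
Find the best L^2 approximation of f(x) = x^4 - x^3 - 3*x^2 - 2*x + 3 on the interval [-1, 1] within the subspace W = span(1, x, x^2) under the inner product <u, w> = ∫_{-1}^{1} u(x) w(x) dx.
g(x) = -15*x^2/7 - 13*x/5 + 102/35

The best approximation g ∈ W is the orthogonal projection of f onto W. Writing g = a_0 + a_1 x + a_2 x^2, the coefficients solve the normal equations G · a = b where
  G_{ij} = <φ_i, φ_j> and b_i = <f, φ_i>, with φ_0 = 1, φ_1 = x, φ_2 = x^2.
G =
  [2, 0, 2/3]
  [0, 2/3, 0]
  [2/3, 0, 2/5],
b = (22/5, -26/15, 38/35).
Solving gives a_0 = 102/35, a_1 = -13/5, a_2 = -15/7, so
  g(x) = -15*x^2/7 - 13*x/5 + 102/35.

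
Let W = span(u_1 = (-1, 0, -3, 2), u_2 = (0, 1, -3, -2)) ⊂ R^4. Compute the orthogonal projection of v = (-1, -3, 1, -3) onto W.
proj_W(v) = (112/171, 40/171, 24/19, -16/9)

Set up U = [u_1 | ... | u_2] ∈ R^(4×2). The projector onto W = col(U) is P = U (U^T U)^(-1) U^T.
Compute U^T U =
  [14, 5]
  [5, 14],
and U^T v = (-8, 0).
Solve U^T U · c = U^T v for the coefficients: c = (-112/171, 40/171). The projection is proj_W(v) = U c.
Check: (v - proj_W(v)) · u_1 = 0  (should be 0).
Check: (v - proj_W(v)) · u_2 = 0  (should be 0).
Result: proj_W(v) = (112/171, 40/171, 24/19, -16/9).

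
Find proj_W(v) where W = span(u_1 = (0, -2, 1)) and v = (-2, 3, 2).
proj_W(v) = (0, 8/5, -4/5)

Set up U = [u_1 | ... | u_1] ∈ R^(3×1). The projector onto W = col(U) is P = U (U^T U)^(-1) U^T.
Compute U^T U =
  [5],
and U^T v = (-4).
Solve U^T U · c = U^T v for the coefficients: c = (-4/5). The projection is proj_W(v) = U c.
Check: (v - proj_W(v)) · u_1 = 0  (should be 0).
Result: proj_W(v) = (0, 8/5, -4/5).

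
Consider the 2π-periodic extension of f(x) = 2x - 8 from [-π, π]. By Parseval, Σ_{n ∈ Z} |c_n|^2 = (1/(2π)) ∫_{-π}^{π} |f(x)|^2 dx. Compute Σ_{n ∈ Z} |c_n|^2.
Σ |c_n|^2 = 4π^2/3 + 64

Expand and integrate term by term over [-π, π]:
  ∫ (2x)^2 dx = 4·(2π^3/3); ∫ 2·2·(-8)·x dx = 0 (odd integrand); ∫ (-8)^2 dx = 64·2π.
So (1/(2π)) ∫_{-π}^{π} (2x - 8)^2 dx = 4π^2/3 + 64 = 4π^2/3 + 64.
Parseval ⇒ Σ |c_n|^2 = 4π^2/3 + 64.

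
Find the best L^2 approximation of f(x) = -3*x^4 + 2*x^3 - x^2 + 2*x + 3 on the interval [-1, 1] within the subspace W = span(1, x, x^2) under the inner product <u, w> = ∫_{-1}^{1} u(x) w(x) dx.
g(x) = -25*x^2/7 + 16*x/5 + 114/35

The best approximation g ∈ W is the orthogonal projection of f onto W. Writing g = a_0 + a_1 x + a_2 x^2, the coefficients solve the normal equations G · a = b where
  G_{ij} = <φ_i, φ_j> and b_i = <f, φ_i>, with φ_0 = 1, φ_1 = x, φ_2 = x^2.
G =
  [2, 0, 2/3]
  [0, 2/3, 0]
  [2/3, 0, 2/5],
b = (62/15, 32/15, 26/35).
Solving gives a_0 = 114/35, a_1 = 16/5, a_2 = -25/7, so
  g(x) = -25*x^2/7 + 16*x/5 + 114/35.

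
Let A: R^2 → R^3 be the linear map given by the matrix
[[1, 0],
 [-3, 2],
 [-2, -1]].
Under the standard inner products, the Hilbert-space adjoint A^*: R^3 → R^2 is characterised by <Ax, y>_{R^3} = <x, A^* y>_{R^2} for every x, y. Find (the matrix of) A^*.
A^* = A^T =
[[1, -3, -2],
 [0, 2, -1]]

For real matrices with standard dot products, the defining identity <Ax, y> = <x, A^* y> gives (Ax)^T y = x^T (A^*) y, i.e. x^T A^T y = x^T (A^*) y. Since this holds for all x, y, we must have A^* = A^T. Therefore
A^* =
[[1, -3, -2],
 [0, 2, -1]].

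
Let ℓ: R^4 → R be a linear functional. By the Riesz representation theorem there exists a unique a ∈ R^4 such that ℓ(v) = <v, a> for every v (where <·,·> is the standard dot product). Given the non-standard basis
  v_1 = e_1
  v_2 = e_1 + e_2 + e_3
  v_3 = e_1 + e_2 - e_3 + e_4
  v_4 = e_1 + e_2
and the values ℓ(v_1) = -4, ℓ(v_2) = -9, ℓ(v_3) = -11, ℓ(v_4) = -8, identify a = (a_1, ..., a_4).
a = (-4, -4, -1, -4)

Write a = (a_1, ..., a_4) in the standard basis. For each basis vector v_i, ℓ(v_i) = <v_i, a> is a linear equation in the a_j's. Collect the n equations into a matrix system V a = ℓ, where row i of V is v_i (expressed in the standard basis). Since V is invertible (lower-triangular with 1s on the diagonal, up to permutation), solve by back-substitution:
  V =
[[1, 0, 0, 0],
 [1, 1, 1, 0],
 [1, 1, -1, 1],
 [1, 1, 0, 0]]
  V a = (-4, -9, -11, -8)
Solving gives a = (-4, -4, -1, -4).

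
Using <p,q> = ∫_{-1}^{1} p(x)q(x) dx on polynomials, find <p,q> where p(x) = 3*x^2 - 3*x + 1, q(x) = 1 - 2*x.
<p,q> = 8

Expand the product: p(x)·q(x) = -6*x^3 + 9*x^2 - 5*x + 1.
∫_{-1}^{1} of each monomial x^k gives [2/(k+1) if k even, 0 if k odd]. Integrating term-by-term (or equivalently evaluating the antiderivative F(x) = -3*x^4/2 + 3*x^3 - 5*x^2/2 + x at the endpoints):
  F(1) − F(−1) = 0 − (-8) = 8.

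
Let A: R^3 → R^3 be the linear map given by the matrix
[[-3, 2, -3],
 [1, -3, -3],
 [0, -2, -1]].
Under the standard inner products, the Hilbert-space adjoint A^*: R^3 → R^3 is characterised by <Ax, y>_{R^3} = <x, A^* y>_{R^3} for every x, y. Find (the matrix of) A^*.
A^* = A^T =
[[-3, 1, 0],
 [2, -3, -2],
 [-3, -3, -1]]

For real matrices with standard dot products, the defining identity <Ax, y> = <x, A^* y> gives (Ax)^T y = x^T (A^*) y, i.e. x^T A^T y = x^T (A^*) y. Since this holds for all x, y, we must have A^* = A^T. Therefore
A^* =
[[-3, 1, 0],
 [2, -3, -2],
 [-3, -3, -1]].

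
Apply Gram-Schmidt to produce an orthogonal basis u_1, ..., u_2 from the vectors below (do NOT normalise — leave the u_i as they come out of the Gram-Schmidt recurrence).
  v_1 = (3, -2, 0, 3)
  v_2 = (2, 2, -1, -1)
Orthogonal basis:
  u_1 = (3, -2, 0, 3)
  u_2 = (47/22, 21/11, -1, -19/22)

Apply the Gram-Schmidt recurrence
  u_1 = v_1
  u_i = v_i − Σ_{j<i} ((v_i · u_j) / (u_j · u_j)) · u_j.

Step by step this gives:
  u_1 = (3, -2, 0, 3)
  u_2 = (47/22, 21/11, -1, -19/22)

Orthogonality check:
  u_2 · u_1 = 0 (should be 0)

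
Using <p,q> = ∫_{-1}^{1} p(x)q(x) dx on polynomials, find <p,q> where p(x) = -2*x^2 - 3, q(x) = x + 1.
<p,q> = -22/3

Expand the product: p(x)·q(x) = -2*x^3 - 2*x^2 - 3*x - 3.
∫_{-1}^{1} of each monomial x^k gives [2/(k+1) if k even, 0 if k odd]. Integrating term-by-term (or equivalently evaluating the antiderivative F(x) = -x^4/2 - 2*x^3/3 - 3*x^2/2 - 3*x at the endpoints):
  F(1) − F(−1) = -17/3 − (5/3) = -22/3.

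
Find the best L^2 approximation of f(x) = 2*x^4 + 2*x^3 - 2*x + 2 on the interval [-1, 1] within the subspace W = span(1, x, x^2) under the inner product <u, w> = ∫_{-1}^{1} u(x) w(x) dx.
g(x) = 12*x^2/7 - 4*x/5 + 64/35

The best approximation g ∈ W is the orthogonal projection of f onto W. Writing g = a_0 + a_1 x + a_2 x^2, the coefficients solve the normal equations G · a = b where
  G_{ij} = <φ_i, φ_j> and b_i = <f, φ_i>, with φ_0 = 1, φ_1 = x, φ_2 = x^2.
G =
  [2, 0, 2/3]
  [0, 2/3, 0]
  [2/3, 0, 2/5],
b = (24/5, -8/15, 40/21).
Solving gives a_0 = 64/35, a_1 = -4/5, a_2 = 12/7, so
  g(x) = 12*x^2/7 - 4*x/5 + 64/35.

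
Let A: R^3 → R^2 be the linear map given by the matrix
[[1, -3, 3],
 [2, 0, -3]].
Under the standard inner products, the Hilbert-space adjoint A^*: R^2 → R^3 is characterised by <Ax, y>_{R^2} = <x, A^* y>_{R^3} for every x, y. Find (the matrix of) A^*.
A^* = A^T =
[[1, 2],
 [-3, 0],
 [3, -3]]

For real matrices with standard dot products, the defining identity <Ax, y> = <x, A^* y> gives (Ax)^T y = x^T (A^*) y, i.e. x^T A^T y = x^T (A^*) y. Since this holds for all x, y, we must have A^* = A^T. Therefore
A^* =
[[1, 2],
 [-3, 0],
 [3, -3]].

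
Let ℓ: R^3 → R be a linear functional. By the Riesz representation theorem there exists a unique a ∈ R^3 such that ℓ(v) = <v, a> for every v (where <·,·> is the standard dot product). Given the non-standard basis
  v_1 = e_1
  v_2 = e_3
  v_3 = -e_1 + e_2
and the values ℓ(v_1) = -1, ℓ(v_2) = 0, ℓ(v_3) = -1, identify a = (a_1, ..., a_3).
a = (-1, -2, 0)

Write a = (a_1, ..., a_3) in the standard basis. For each basis vector v_i, ℓ(v_i) = <v_i, a> is a linear equation in the a_j's. Collect the n equations into a matrix system V a = ℓ, where row i of V is v_i (expressed in the standard basis). Since V is invertible (lower-triangular with 1s on the diagonal, up to permutation), solve by back-substitution:
  V =
[[1, 0, 0],
 [0, 0, 1],
 [-1, 1, 0]]
  V a = (-1, 0, -1)
Solving gives a = (-1, -2, 0).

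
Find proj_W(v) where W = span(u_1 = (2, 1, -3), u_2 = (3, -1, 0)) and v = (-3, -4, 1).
proj_W(v) = (-45/23, -20/23, 63/23)

Set up U = [u_1 | ... | u_2] ∈ R^(3×2). The projector onto W = col(U) is P = U (U^T U)^(-1) U^T.
Compute U^T U =
  [14, 5]
  [5, 10],
and U^T v = (-13, -5).
Solve U^T U · c = U^T v for the coefficients: c = (-21/23, -1/23). The projection is proj_W(v) = U c.
Check: (v - proj_W(v)) · u_1 = 0  (should be 0).
Check: (v - proj_W(v)) · u_2 = 0  (should be 0).
Result: proj_W(v) = (-45/23, -20/23, 63/23).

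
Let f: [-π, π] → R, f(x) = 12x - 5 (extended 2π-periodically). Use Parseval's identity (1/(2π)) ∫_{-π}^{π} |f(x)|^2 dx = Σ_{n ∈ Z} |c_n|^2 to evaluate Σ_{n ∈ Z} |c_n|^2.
Σ |c_n|^2 = 48π^2 + 25

Expand and integrate term by term over [-π, π]:
  ∫ (12x)^2 dx = 144·(2π^3/3); ∫ 2·12·(-5)·x dx = 0 (odd integrand); ∫ (-5)^2 dx = 25·2π.
So (1/(2π)) ∫_{-π}^{π} (12x - 5)^2 dx = 144π^2/3 + 25 = 48π^2 + 25.
Parseval ⇒ Σ |c_n|^2 = 48π^2 + 25.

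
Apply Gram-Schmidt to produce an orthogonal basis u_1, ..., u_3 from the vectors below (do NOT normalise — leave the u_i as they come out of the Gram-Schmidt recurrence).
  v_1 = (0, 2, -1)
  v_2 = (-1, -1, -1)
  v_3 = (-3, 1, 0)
Orthogonal basis:
  u_1 = (0, 2, -1)
  u_2 = (-1, -3/5, -6/5)
  u_3 = (-15/7, 5/7, 10/7)

Apply the Gram-Schmidt recurrence
  u_1 = v_1
  u_i = v_i − Σ_{j<i} ((v_i · u_j) / (u_j · u_j)) · u_j.

Step by step this gives:
  u_1 = (0, 2, -1)
  u_2 = (-1, -3/5, -6/5)
  u_3 = (-15/7, 5/7, 10/7)

Orthogonality check:
  u_2 · u_1 = 0 (should be 0)
  u_3 · u_1 = 0 (should be 0)
  u_3 · u_2 = 0 (should be 0)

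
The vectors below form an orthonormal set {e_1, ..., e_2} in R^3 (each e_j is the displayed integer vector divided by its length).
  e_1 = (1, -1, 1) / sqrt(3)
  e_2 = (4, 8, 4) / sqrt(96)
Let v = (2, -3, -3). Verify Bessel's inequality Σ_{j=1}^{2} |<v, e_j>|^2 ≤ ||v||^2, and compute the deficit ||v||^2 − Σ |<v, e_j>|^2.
Σ |<v, e_j>|^2 = 19/2; ||v||^2 = 22; deficit = 25/2

Write each e_j = u_j / sqrt(<u_j, u_j>) where u_j is the displayed integer vector. Then <v, e_j> = <v, u_j> / sqrt(<u_j, u_j>), so |<v, e_j>|^2 = <v, u_j>^2 / <u_j, u_j>.
Coefficients: <v, e_1> = 2/sqrt(3), <v, e_2> = -28/sqrt(96).
Square and sum: Σ |<v, e_j>|^2 = 19/2.
Compute ||v||^2 = v·v = 22.
Deficit = 22 − 19/2 = 25/2 ≥ 0, confirming Bessel's inequality. (The deficit equals ||v − Σ <v,e_j> e_j||^2, the squared distance from v to span{e_j}.)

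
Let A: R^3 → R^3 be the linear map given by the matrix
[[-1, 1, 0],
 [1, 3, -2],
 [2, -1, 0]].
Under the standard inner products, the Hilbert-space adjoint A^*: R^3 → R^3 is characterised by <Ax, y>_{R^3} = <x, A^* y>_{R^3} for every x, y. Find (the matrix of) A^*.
A^* = A^T =
[[-1, 1, 2],
 [1, 3, -1],
 [0, -2, 0]]

For real matrices with standard dot products, the defining identity <Ax, y> = <x, A^* y> gives (Ax)^T y = x^T (A^*) y, i.e. x^T A^T y = x^T (A^*) y. Since this holds for all x, y, we must have A^* = A^T. Therefore
A^* =
[[-1, 1, 2],
 [1, 3, -1],
 [0, -2, 0]].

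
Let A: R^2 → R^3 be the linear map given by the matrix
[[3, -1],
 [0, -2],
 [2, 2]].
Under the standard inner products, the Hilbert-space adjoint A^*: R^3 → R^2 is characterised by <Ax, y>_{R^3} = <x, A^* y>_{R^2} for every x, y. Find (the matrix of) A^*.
A^* = A^T =
[[3, 0, 2],
 [-1, -2, 2]]

For real matrices with standard dot products, the defining identity <Ax, y> = <x, A^* y> gives (Ax)^T y = x^T (A^*) y, i.e. x^T A^T y = x^T (A^*) y. Since this holds for all x, y, we must have A^* = A^T. Therefore
A^* =
[[3, 0, 2],
 [-1, -2, 2]].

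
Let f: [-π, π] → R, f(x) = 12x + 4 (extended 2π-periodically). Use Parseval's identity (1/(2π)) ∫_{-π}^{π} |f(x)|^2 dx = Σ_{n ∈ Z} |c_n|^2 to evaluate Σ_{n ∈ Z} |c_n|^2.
Σ |c_n|^2 = 48π^2 + 16

Expand and integrate term by term over [-π, π]:
  ∫ (12x)^2 dx = 144·(2π^3/3); ∫ 2·12·(4)·x dx = 0 (odd integrand); ∫ 4^2 dx = 16·2π.
So (1/(2π)) ∫_{-π}^{π} (12x + 4)^2 dx = 144π^2/3 + 16 = 48π^2 + 16.
Parseval ⇒ Σ |c_n|^2 = 48π^2 + 16.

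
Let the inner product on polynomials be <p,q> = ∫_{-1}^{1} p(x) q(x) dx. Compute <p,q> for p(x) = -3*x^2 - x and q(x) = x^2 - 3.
<p,q> = 24/5

Expand the product: p(x)·q(x) = -3*x^4 - x^3 + 9*x^2 + 3*x.
∫_{-1}^{1} of each monomial x^k gives [2/(k+1) if k even, 0 if k odd]. Integrating term-by-term (or equivalently evaluating the antiderivative F(x) = -3*x^5/5 - x^4/4 + 3*x^3 + 3*x^2/2 at the endpoints):
  F(1) − F(−1) = 73/20 − (-23/20) = 24/5.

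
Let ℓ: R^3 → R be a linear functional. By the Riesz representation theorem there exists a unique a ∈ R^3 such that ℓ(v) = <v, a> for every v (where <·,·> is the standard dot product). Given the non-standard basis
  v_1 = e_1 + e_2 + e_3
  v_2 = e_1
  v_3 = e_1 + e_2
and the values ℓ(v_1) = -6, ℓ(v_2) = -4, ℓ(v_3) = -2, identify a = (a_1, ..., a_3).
a = (-4, 2, -4)

Write a = (a_1, ..., a_3) in the standard basis. For each basis vector v_i, ℓ(v_i) = <v_i, a> is a linear equation in the a_j's. Collect the n equations into a matrix system V a = ℓ, where row i of V is v_i (expressed in the standard basis). Since V is invertible (lower-triangular with 1s on the diagonal, up to permutation), solve by back-substitution:
  V =
[[1, 1, 1],
 [1, 0, 0],
 [1, 1, 0]]
  V a = (-6, -4, -2)
Solving gives a = (-4, 2, -4).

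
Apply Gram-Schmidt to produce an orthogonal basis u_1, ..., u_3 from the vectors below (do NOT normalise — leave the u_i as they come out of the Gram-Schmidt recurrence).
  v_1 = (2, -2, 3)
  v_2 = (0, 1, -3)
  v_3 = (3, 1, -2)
Orthogonal basis:
  u_1 = (2, -2, 3)
  u_2 = (22/17, -5/17, -18/17)
  u_3 = (33/49, 66/49, 22/49)

Apply the Gram-Schmidt recurrence
  u_1 = v_1
  u_i = v_i − Σ_{j<i} ((v_i · u_j) / (u_j · u_j)) · u_j.

Step by step this gives:
  u_1 = (2, -2, 3)
  u_2 = (22/17, -5/17, -18/17)
  u_3 = (33/49, 66/49, 22/49)

Orthogonality check:
  u_2 · u_1 = 0 (should be 0)
  u_3 · u_1 = 0 (should be 0)
  u_3 · u_2 = 0 (should be 0)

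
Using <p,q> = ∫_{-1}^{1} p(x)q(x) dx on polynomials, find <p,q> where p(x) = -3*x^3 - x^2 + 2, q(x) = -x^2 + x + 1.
<p,q> = 6/5

Expand the product: p(x)·q(x) = 3*x^5 - 2*x^4 - 4*x^3 - 3*x^2 + 2*x + 2.
∫_{-1}^{1} of each monomial x^k gives [2/(k+1) if k even, 0 if k odd]. Integrating term-by-term (or equivalently evaluating the antiderivative F(x) = x^6/2 - 2*x^5/5 - x^4 - x^3 + x^2 + 2*x at the endpoints):
  F(1) − F(−1) = 11/10 − (-1/10) = 6/5.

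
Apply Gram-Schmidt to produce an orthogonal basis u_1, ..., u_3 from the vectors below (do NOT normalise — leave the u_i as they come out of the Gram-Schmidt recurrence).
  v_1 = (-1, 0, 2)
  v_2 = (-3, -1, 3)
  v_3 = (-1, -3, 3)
Orthogonal basis:
  u_1 = (-1, 0, 2)
  u_2 = (-6/5, -1, -3/5)
  u_3 = (10/7, -15/7, 5/7)

Apply the Gram-Schmidt recurrence
  u_1 = v_1
  u_i = v_i − Σ_{j<i} ((v_i · u_j) / (u_j · u_j)) · u_j.

Step by step this gives:
  u_1 = (-1, 0, 2)
  u_2 = (-6/5, -1, -3/5)
  u_3 = (10/7, -15/7, 5/7)

Orthogonality check:
  u_2 · u_1 = 0 (should be 0)
  u_3 · u_1 = 0 (should be 0)
  u_3 · u_2 = 0 (should be 0)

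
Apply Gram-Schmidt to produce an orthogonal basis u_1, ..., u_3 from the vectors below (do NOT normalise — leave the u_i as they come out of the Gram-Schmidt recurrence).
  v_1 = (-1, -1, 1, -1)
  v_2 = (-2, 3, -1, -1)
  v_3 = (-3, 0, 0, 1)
Orthogonal basis:
  u_1 = (-1, -1, 1, -1)
  u_2 = (-9/4, 11/4, -3/4, -5/4)
  u_3 = (-98/59, -31/59, -13/59, 116/59)

Apply the Gram-Schmidt recurrence
  u_1 = v_1
  u_i = v_i − Σ_{j<i} ((v_i · u_j) / (u_j · u_j)) · u_j.

Step by step this gives:
  u_1 = (-1, -1, 1, -1)
  u_2 = (-9/4, 11/4, -3/4, -5/4)
  u_3 = (-98/59, -31/59, -13/59, 116/59)

Orthogonality check:
  u_2 · u_1 = 0 (should be 0)
  u_3 · u_1 = 0 (should be 0)
  u_3 · u_2 = 0 (should be 0)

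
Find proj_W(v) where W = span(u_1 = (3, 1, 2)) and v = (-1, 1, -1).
proj_W(v) = (-6/7, -2/7, -4/7)

Set up U = [u_1 | ... | u_1] ∈ R^(3×1). The projector onto W = col(U) is P = U (U^T U)^(-1) U^T.
Compute U^T U =
  [14],
and U^T v = (-4).
Solve U^T U · c = U^T v for the coefficients: c = (-2/7). The projection is proj_W(v) = U c.
Check: (v - proj_W(v)) · u_1 = 0  (should be 0).
Result: proj_W(v) = (-6/7, -2/7, -4/7).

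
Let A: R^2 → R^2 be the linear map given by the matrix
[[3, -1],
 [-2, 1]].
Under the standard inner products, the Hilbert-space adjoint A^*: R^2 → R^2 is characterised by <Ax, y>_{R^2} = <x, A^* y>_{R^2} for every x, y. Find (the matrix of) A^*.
A^* = A^T =
[[3, -2],
 [-1, 1]]

For real matrices with standard dot products, the defining identity <Ax, y> = <x, A^* y> gives (Ax)^T y = x^T (A^*) y, i.e. x^T A^T y = x^T (A^*) y. Since this holds for all x, y, we must have A^* = A^T. Therefore
A^* =
[[3, -2],
 [-1, 1]].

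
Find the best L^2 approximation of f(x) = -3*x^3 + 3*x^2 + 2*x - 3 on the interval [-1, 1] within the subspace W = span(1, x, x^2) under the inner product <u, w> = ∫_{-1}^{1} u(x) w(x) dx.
g(x) = 3*x^2 + x/5 - 3

The best approximation g ∈ W is the orthogonal projection of f onto W. Writing g = a_0 + a_1 x + a_2 x^2, the coefficients solve the normal equations G · a = b where
  G_{ij} = <φ_i, φ_j> and b_i = <f, φ_i>, with φ_0 = 1, φ_1 = x, φ_2 = x^2.
G =
  [2, 0, 2/3]
  [0, 2/3, 0]
  [2/3, 0, 2/5],
b = (-4, 2/15, -4/5).
Solving gives a_0 = -3, a_1 = 1/5, a_2 = 3, so
  g(x) = 3*x^2 + x/5 - 3.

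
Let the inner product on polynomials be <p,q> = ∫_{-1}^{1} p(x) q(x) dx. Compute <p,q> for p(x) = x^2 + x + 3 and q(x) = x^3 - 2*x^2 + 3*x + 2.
<p,q> = 164/15

Expand the product: p(x)·q(x) = x^5 - x^4 + 4*x^3 - x^2 + 11*x + 6.
∫_{-1}^{1} of each monomial x^k gives [2/(k+1) if k even, 0 if k odd]. Integrating term-by-term (or equivalently evaluating the antiderivative F(x) = x^6/6 - x^5/5 + x^4 - x^3/3 + 11*x^2/2 + 6*x at the endpoints):
  F(1) − F(−1) = 182/15 − (6/5) = 164/15.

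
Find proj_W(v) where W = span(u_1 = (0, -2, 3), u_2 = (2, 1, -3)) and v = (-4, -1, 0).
proj_W(v) = (-190/61, 47/61, 72/61)

Set up U = [u_1 | ... | u_2] ∈ R^(3×2). The projector onto W = col(U) is P = U (U^T U)^(-1) U^T.
Compute U^T U =
  [13, -11]
  [-11, 14],
and U^T v = (2, -9).
Solve U^T U · c = U^T v for the coefficients: c = (-71/61, -95/61). The projection is proj_W(v) = U c.
Check: (v - proj_W(v)) · u_1 = 0  (should be 0).
Check: (v - proj_W(v)) · u_2 = 0  (should be 0).
Result: proj_W(v) = (-190/61, 47/61, 72/61).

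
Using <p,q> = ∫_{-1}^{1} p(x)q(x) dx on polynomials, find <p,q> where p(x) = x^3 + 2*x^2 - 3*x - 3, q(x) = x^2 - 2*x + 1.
<p,q> = -8/3

Expand the product: p(x)·q(x) = x^5 - 6*x^3 + 5*x^2 + 3*x - 3.
∫_{-1}^{1} of each monomial x^k gives [2/(k+1) if k even, 0 if k odd]. Integrating term-by-term (or equivalently evaluating the antiderivative F(x) = x^6/6 - 3*x^4/2 + 5*x^3/3 + 3*x^2/2 - 3*x at the endpoints):
  F(1) − F(−1) = -7/6 − (3/2) = -8/3.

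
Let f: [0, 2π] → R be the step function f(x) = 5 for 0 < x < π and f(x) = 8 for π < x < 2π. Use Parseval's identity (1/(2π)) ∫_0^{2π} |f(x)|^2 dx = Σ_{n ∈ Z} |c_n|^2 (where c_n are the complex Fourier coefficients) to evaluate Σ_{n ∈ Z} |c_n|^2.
Σ |c_n|^2 = 89/2

Parseval equates the L^2 energy of f (normalised by 1/(2π)) with the ℓ^2 sum of its Fourier coefficients: (1/(2π)) ∫_0^{2π} |f|^2 = Σ |c_n|^2.
Compute the left side: (1/(2π)) [∫_0^π 5^2 dx + ∫_π^{2π} 8^2 dx] = (1/(2π)) · (25π + 64π) = (25 + 64)/2 = 89/2.
So Σ_{n ∈ Z} |c_n|^2 = 89/2.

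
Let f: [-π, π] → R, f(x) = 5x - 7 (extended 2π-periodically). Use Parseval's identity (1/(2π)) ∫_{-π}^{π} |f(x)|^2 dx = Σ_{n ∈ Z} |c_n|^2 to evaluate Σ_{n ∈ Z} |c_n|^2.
Σ |c_n|^2 = 25π^2/3 + 49

Expand and integrate term by term over [-π, π]:
  ∫ (5x)^2 dx = 25·(2π^3/3); ∫ 2·5·(-7)·x dx = 0 (odd integrand); ∫ (-7)^2 dx = 49·2π.
So (1/(2π)) ∫_{-π}^{π} (5x - 7)^2 dx = 25π^2/3 + 49 = 25π^2/3 + 49.
Parseval ⇒ Σ |c_n|^2 = 25π^2/3 + 49.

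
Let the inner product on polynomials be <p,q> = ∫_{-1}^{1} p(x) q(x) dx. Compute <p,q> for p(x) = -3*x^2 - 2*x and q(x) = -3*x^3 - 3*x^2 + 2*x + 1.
<p,q> = 4/3

Expand the product: p(x)·q(x) = 9*x^5 + 15*x^4 - 7*x^2 - 2*x.
∫_{-1}^{1} of each monomial x^k gives [2/(k+1) if k even, 0 if k odd]. Integrating term-by-term (or equivalently evaluating the antiderivative F(x) = 3*x^6/2 + 3*x^5 - 7*x^3/3 - x^2 at the endpoints):
  F(1) − F(−1) = 7/6 − (-1/6) = 4/3.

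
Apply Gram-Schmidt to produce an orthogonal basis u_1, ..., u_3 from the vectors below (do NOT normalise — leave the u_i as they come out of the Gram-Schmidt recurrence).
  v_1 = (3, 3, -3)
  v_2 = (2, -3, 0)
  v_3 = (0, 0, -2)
Orthogonal basis:
  u_1 = (3, 3, -3)
  u_2 = (7/3, -8/3, -1/3)
  u_3 = (-15/19, -10/19, -25/19)

Apply the Gram-Schmidt recurrence
  u_1 = v_1
  u_i = v_i − Σ_{j<i} ((v_i · u_j) / (u_j · u_j)) · u_j.

Step by step this gives:
  u_1 = (3, 3, -3)
  u_2 = (7/3, -8/3, -1/3)
  u_3 = (-15/19, -10/19, -25/19)

Orthogonality check:
  u_2 · u_1 = 0 (should be 0)
  u_3 · u_1 = 0 (should be 0)
  u_3 · u_2 = 0 (should be 0)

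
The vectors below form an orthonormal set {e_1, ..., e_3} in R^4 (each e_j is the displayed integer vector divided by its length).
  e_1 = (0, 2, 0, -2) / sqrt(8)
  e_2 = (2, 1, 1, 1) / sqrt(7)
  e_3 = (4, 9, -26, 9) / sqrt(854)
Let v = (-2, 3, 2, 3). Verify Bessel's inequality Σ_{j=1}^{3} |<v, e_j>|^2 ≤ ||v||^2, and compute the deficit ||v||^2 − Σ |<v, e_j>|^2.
Σ |<v, e_j>|^2 = 142/61; ||v||^2 = 26; deficit = 1444/61

Write each e_j = u_j / sqrt(<u_j, u_j>) where u_j is the displayed integer vector. Then <v, e_j> = <v, u_j> / sqrt(<u_j, u_j>), so |<v, e_j>|^2 = <v, u_j>^2 / <u_j, u_j>.
Coefficients: <v, e_1> = 0/sqrt(8), <v, e_2> = 4/sqrt(7), <v, e_3> = -6/sqrt(854).
Square and sum: Σ |<v, e_j>|^2 = 142/61.
Compute ||v||^2 = v·v = 26.
Deficit = 26 − 142/61 = 1444/61 ≥ 0, confirming Bessel's inequality. (The deficit equals ||v − Σ <v,e_j> e_j||^2, the squared distance from v to span{e_j}.)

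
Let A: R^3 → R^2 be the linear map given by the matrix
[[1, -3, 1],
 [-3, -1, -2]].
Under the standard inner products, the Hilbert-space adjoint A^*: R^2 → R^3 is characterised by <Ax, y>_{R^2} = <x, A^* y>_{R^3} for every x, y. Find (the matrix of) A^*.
A^* = A^T =
[[1, -3],
 [-3, -1],
 [1, -2]]

For real matrices with standard dot products, the defining identity <Ax, y> = <x, A^* y> gives (Ax)^T y = x^T (A^*) y, i.e. x^T A^T y = x^T (A^*) y. Since this holds for all x, y, we must have A^* = A^T. Therefore
A^* =
[[1, -3],
 [-3, -1],
 [1, -2]].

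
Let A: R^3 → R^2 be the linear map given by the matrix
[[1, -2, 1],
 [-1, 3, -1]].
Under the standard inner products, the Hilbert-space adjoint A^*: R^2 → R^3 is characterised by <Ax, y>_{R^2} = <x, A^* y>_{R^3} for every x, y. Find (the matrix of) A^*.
A^* = A^T =
[[1, -1],
 [-2, 3],
 [1, -1]]

For real matrices with standard dot products, the defining identity <Ax, y> = <x, A^* y> gives (Ax)^T y = x^T (A^*) y, i.e. x^T A^T y = x^T (A^*) y. Since this holds for all x, y, we must have A^* = A^T. Therefore
A^* =
[[1, -1],
 [-2, 3],
 [1, -1]].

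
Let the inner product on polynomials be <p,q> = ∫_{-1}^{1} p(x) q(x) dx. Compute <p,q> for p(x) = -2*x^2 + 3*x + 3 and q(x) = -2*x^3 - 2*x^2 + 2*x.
<p,q> = -4/5

Expand the product: p(x)·q(x) = 4*x^5 - 2*x^4 - 16*x^3 + 6*x.
∫_{-1}^{1} of each monomial x^k gives [2/(k+1) if k even, 0 if k odd]. Integrating term-by-term (or equivalently evaluating the antiderivative F(x) = 2*x^6/3 - 2*x^5/5 - 4*x^4 + 3*x^2 at the endpoints):
  F(1) − F(−1) = -11/15 − (1/15) = -4/5.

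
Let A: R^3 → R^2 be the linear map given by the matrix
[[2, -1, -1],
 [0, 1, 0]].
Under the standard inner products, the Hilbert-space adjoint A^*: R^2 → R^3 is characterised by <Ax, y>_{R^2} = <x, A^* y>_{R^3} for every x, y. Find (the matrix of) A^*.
A^* = A^T =
[[2, 0],
 [-1, 1],
 [-1, 0]]

For real matrices with standard dot products, the defining identity <Ax, y> = <x, A^* y> gives (Ax)^T y = x^T (A^*) y, i.e. x^T A^T y = x^T (A^*) y. Since this holds for all x, y, we must have A^* = A^T. Therefore
A^* =
[[2, 0],
 [-1, 1],
 [-1, 0]].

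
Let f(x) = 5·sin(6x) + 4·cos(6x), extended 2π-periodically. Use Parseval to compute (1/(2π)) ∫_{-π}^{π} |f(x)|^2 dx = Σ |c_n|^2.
Σ |c_n|^2 = 41/2

Expand |f|^2 and use orthogonality of {sin(nx), cos(mx)} on [-π, π]:
  ∫_{-π}^{π} sin(nx)^2 dx = π, ∫ cos(mx)^2 dx = π, and cross terms integrate to 0.
So ∫_{-π}^{π} f(x)^2 dx = 5^2 · π + 4^2 · π = (25 + 16)π.
Divide by 2π: (25 + 16)/2 = 41/2.
By Parseval, this equals Σ |c_n|^2.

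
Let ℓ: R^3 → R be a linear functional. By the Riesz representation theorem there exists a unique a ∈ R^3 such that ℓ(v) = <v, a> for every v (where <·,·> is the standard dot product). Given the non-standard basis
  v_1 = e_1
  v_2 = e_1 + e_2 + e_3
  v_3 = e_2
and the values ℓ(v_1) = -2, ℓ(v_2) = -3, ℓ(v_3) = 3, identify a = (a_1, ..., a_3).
a = (-2, 3, -4)

Write a = (a_1, ..., a_3) in the standard basis. For each basis vector v_i, ℓ(v_i) = <v_i, a> is a linear equation in the a_j's. Collect the n equations into a matrix system V a = ℓ, where row i of V is v_i (expressed in the standard basis). Since V is invertible (lower-triangular with 1s on the diagonal, up to permutation), solve by back-substitution:
  V =
[[1, 0, 0],
 [1, 1, 1],
 [0, 1, 0]]
  V a = (-2, -3, 3)
Solving gives a = (-2, 3, -4).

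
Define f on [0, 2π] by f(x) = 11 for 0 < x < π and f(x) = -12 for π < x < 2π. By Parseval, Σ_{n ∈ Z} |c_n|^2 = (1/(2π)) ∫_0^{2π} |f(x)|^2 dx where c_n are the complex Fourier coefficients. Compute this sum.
Σ |c_n|^2 = 265/2

Parseval equates the L^2 energy of f (normalised by 1/(2π)) with the ℓ^2 sum of its Fourier coefficients: (1/(2π)) ∫_0^{2π} |f|^2 = Σ |c_n|^2.
Compute the left side: (1/(2π)) [∫_0^π 11^2 dx + ∫_π^{2π} (-12)^2 dx] = (1/(2π)) · (121π + 144π) = (121 + 144)/2 = 265/2.
So Σ_{n ∈ Z} |c_n|^2 = 265/2.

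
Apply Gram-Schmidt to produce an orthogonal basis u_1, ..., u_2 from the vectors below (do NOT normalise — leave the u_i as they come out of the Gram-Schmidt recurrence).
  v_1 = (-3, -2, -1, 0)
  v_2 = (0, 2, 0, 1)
Orthogonal basis:
  u_1 = (-3, -2, -1, 0)
  u_2 = (-6/7, 10/7, -2/7, 1)

Apply the Gram-Schmidt recurrence
  u_1 = v_1
  u_i = v_i − Σ_{j<i} ((v_i · u_j) / (u_j · u_j)) · u_j.

Step by step this gives:
  u_1 = (-3, -2, -1, 0)
  u_2 = (-6/7, 10/7, -2/7, 1)

Orthogonality check:
  u_2 · u_1 = 0 (should be 0)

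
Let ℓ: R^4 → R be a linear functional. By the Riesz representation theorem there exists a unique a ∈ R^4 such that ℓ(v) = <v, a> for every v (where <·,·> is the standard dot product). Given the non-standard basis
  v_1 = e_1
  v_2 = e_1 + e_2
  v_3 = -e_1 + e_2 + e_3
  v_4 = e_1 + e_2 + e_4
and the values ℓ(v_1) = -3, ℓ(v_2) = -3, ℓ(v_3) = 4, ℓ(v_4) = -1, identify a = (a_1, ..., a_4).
a = (-3, 0, 1, 2)

Write a = (a_1, ..., a_4) in the standard basis. For each basis vector v_i, ℓ(v_i) = <v_i, a> is a linear equation in the a_j's. Collect the n equations into a matrix system V a = ℓ, where row i of V is v_i (expressed in the standard basis). Since V is invertible (lower-triangular with 1s on the diagonal, up to permutation), solve by back-substitution:
  V =
[[1, 0, 0, 0],
 [1, 1, 0, 0],
 [-1, 1, 1, 0],
 [1, 1, 0, 1]]
  V a = (-3, -3, 4, -1)
Solving gives a = (-3, 0, 1, 2).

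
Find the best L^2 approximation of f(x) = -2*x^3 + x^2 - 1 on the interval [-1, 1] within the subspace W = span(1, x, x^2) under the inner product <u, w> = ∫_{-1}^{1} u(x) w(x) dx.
g(x) = x^2 - 6*x/5 - 1

The best approximation g ∈ W is the orthogonal projection of f onto W. Writing g = a_0 + a_1 x + a_2 x^2, the coefficients solve the normal equations G · a = b where
  G_{ij} = <φ_i, φ_j> and b_i = <f, φ_i>, with φ_0 = 1, φ_1 = x, φ_2 = x^2.
G =
  [2, 0, 2/3]
  [0, 2/3, 0]
  [2/3, 0, 2/5],
b = (-4/3, -4/5, -4/15).
Solving gives a_0 = -1, a_1 = -6/5, a_2 = 1, so
  g(x) = x^2 - 6*x/5 - 1.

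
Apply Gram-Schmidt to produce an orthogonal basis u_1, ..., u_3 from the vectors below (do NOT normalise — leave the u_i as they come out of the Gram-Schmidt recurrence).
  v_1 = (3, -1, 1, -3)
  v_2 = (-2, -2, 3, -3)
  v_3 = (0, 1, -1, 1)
Orthogonal basis:
  u_1 = (3, -1, 1, -3)
  u_2 = (-16/5, -8/5, 13/5, -9/5)
  u_3 = (-7/76, 25/76, -5/76, -17/76)

Apply the Gram-Schmidt recurrence
  u_1 = v_1
  u_i = v_i − Σ_{j<i} ((v_i · u_j) / (u_j · u_j)) · u_j.

Step by step this gives:
  u_1 = (3, -1, 1, -3)
  u_2 = (-16/5, -8/5, 13/5, -9/5)
  u_3 = (-7/76, 25/76, -5/76, -17/76)

Orthogonality check:
  u_2 · u_1 = 0 (should be 0)
  u_3 · u_1 = 0 (should be 0)
  u_3 · u_2 = 0 (should be 0)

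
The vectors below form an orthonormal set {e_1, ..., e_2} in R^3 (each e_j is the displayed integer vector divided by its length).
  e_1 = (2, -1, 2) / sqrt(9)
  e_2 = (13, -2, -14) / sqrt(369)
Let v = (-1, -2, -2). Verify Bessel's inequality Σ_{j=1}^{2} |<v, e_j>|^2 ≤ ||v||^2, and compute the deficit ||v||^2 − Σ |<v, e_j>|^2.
Σ |<v, e_j>|^2 = 113/41; ||v||^2 = 9; deficit = 256/41

Write each e_j = u_j / sqrt(<u_j, u_j>) where u_j is the displayed integer vector. Then <v, e_j> = <v, u_j> / sqrt(<u_j, u_j>), so |<v, e_j>|^2 = <v, u_j>^2 / <u_j, u_j>.
Coefficients: <v, e_1> = -4/sqrt(9), <v, e_2> = 19/sqrt(369).
Square and sum: Σ |<v, e_j>|^2 = 113/41.
Compute ||v||^2 = v·v = 9.
Deficit = 9 − 113/41 = 256/41 ≥ 0, confirming Bessel's inequality. (The deficit equals ||v − Σ <v,e_j> e_j||^2, the squared distance from v to span{e_j}.)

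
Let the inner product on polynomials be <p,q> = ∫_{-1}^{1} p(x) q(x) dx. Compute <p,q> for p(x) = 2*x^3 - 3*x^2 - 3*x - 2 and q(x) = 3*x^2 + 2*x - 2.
<p,q> = 2

Expand the product: p(x)·q(x) = 6*x^5 - 5*x^4 - 19*x^3 - 6*x^2 + 2*x + 4.
∫_{-1}^{1} of each monomial x^k gives [2/(k+1) if k even, 0 if k odd]. Integrating term-by-term (or equivalently evaluating the antiderivative F(x) = x^6 - x^5 - 19*x^4/4 - 2*x^3 + x^2 + 4*x at the endpoints):
  F(1) − F(−1) = -7/4 − (-15/4) = 2.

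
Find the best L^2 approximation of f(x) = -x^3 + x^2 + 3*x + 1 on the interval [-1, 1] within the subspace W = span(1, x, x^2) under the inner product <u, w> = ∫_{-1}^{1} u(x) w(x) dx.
g(x) = x^2 + 12*x/5 + 1

The best approximation g ∈ W is the orthogonal projection of f onto W. Writing g = a_0 + a_1 x + a_2 x^2, the coefficients solve the normal equations G · a = b where
  G_{ij} = <φ_i, φ_j> and b_i = <f, φ_i>, with φ_0 = 1, φ_1 = x, φ_2 = x^2.
G =
  [2, 0, 2/3]
  [0, 2/3, 0]
  [2/3, 0, 2/5],
b = (8/3, 8/5, 16/15).
Solving gives a_0 = 1, a_1 = 12/5, a_2 = 1, so
  g(x) = x^2 + 12*x/5 + 1.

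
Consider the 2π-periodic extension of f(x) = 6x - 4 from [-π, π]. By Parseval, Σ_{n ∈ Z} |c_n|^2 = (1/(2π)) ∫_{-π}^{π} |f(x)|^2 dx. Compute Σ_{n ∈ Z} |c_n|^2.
Σ |c_n|^2 = 12π^2 + 16

Expand and integrate term by term over [-π, π]:
  ∫ (6x)^2 dx = 36·(2π^3/3); ∫ 2·6·(-4)·x dx = 0 (odd integrand); ∫ (-4)^2 dx = 16·2π.
So (1/(2π)) ∫_{-π}^{π} (6x - 4)^2 dx = 36π^2/3 + 16 = 12π^2 + 16.
Parseval ⇒ Σ |c_n|^2 = 12π^2 + 16.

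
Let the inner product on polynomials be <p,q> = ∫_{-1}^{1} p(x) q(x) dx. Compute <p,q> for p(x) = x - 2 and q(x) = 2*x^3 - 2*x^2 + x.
<p,q> = 62/15

Expand the product: p(x)·q(x) = 2*x^4 - 6*x^3 + 5*x^2 - 2*x.
∫_{-1}^{1} of each monomial x^k gives [2/(k+1) if k even, 0 if k odd]. Integrating term-by-term (or equivalently evaluating the antiderivative F(x) = 2*x^5/5 - 3*x^4/2 + 5*x^3/3 - x^2 at the endpoints):
  F(1) − F(−1) = -13/30 − (-137/30) = 62/15.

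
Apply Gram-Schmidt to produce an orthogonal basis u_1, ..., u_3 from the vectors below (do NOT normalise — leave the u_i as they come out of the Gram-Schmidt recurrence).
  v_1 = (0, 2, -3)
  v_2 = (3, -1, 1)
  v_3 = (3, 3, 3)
Orthogonal basis:
  u_1 = (0, 2, -3)
  u_2 = (3, -3/13, -2/13)
  u_3 = (24/59, 216/59, 144/59)

Apply the Gram-Schmidt recurrence
  u_1 = v_1
  u_i = v_i − Σ_{j<i} ((v_i · u_j) / (u_j · u_j)) · u_j.

Step by step this gives:
  u_1 = (0, 2, -3)
  u_2 = (3, -3/13, -2/13)
  u_3 = (24/59, 216/59, 144/59)

Orthogonality check:
  u_2 · u_1 = 0 (should be 0)
  u_3 · u_1 = 0 (should be 0)
  u_3 · u_2 = 0 (should be 0)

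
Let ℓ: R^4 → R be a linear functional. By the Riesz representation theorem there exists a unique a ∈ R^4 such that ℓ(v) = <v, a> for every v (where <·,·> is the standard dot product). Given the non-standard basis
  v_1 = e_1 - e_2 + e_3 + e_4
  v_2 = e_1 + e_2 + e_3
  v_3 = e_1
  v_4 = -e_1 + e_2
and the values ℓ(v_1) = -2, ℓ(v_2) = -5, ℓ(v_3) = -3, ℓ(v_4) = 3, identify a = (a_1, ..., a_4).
a = (-3, 0, -2, 3)

Write a = (a_1, ..., a_4) in the standard basis. For each basis vector v_i, ℓ(v_i) = <v_i, a> is a linear equation in the a_j's. Collect the n equations into a matrix system V a = ℓ, where row i of V is v_i (expressed in the standard basis). Since V is invertible (lower-triangular with 1s on the diagonal, up to permutation), solve by back-substitution:
  V =
[[1, -1, 1, 1],
 [1, 1, 1, 0],
 [1, 0, 0, 0],
 [-1, 1, 0, 0]]
  V a = (-2, -5, -3, 3)
Solving gives a = (-3, 0, -2, 3).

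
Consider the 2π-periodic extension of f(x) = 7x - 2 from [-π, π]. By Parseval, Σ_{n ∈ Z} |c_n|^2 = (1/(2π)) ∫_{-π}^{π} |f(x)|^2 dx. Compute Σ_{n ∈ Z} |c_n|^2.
Σ |c_n|^2 = 49π^2/3 + 4

Expand and integrate term by term over [-π, π]:
  ∫ (7x)^2 dx = 49·(2π^3/3); ∫ 2·7·(-2)·x dx = 0 (odd integrand); ∫ (-2)^2 dx = 4·2π.
So (1/(2π)) ∫_{-π}^{π} (7x - 2)^2 dx = 49π^2/3 + 4 = 49π^2/3 + 4.
Parseval ⇒ Σ |c_n|^2 = 49π^2/3 + 4.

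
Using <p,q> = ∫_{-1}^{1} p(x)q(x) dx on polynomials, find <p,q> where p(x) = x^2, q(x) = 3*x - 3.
<p,q> = -2

Expand the product: p(x)·q(x) = 3*x^3 - 3*x^2.
∫_{-1}^{1} of each monomial x^k gives [2/(k+1) if k even, 0 if k odd]. Integrating term-by-term (or equivalently evaluating the antiderivative F(x) = 3*x^4/4 - x^3 at the endpoints):
  F(1) − F(−1) = -1/4 − (7/4) = -2.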